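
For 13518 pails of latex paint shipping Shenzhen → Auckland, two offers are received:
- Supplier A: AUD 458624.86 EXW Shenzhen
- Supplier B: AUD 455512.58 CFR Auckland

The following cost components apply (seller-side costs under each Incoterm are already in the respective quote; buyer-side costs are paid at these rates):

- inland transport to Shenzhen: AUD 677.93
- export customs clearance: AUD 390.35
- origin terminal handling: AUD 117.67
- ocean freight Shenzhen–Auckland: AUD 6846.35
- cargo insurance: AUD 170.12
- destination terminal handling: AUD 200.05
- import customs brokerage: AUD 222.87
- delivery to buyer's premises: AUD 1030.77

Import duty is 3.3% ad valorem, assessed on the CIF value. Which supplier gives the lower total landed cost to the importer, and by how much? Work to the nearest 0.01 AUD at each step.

Supplier B is cheaper by AUD 11512.35

Supplier A (EXW):
CIF value = EXW price + inland to port + export clearance + origin terminal + freight + insurance = 458624.86 + 677.93 + 390.35 + 117.67 + 6846.35 + 170.12 = 466827.28
Import duty = 466827.28 × 3.3% = 15405.30
Buyer bears (A): 677.93 + 390.35 + 117.67 + 6846.35 + 170.12 + 200.05 + 222.87 + 1030.77 = 9656.11
Landed cost (A) = invoice 458624.86 + 9656.11 + duty 15405.30 = 483686.27
Supplier B (CFR):
CIF value = CFR price + insurance = 455512.58 + 170.12 = 455682.70
Import duty = 455682.70 × 3.3% = 15037.53
Buyer bears (B): 170.12 + 200.05 + 222.87 + 1030.77 = 1623.81
Landed cost (B) = invoice 455512.58 + 1623.81 + duty 15037.53 = 472173.92
Difference = |483686.27 − 472173.92| = 11512.35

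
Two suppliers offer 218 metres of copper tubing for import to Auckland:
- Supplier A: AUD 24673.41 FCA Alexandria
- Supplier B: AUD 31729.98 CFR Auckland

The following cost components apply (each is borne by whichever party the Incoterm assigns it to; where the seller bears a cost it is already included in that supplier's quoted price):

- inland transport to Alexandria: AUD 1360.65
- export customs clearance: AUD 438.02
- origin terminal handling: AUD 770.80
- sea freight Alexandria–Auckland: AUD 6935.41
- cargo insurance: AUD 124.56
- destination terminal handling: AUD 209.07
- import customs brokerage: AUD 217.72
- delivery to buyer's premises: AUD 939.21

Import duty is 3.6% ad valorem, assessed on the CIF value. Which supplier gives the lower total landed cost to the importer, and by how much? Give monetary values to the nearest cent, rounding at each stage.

Supplier A (FCA):
CIF value = FCA price + origin terminal + freight + insurance = 24673.41 + 770.80 + 6935.41 + 124.56 = 32504.18
Import duty = 32504.18 × 3.6% = 1170.15
Buyer bears (A): 770.80 + 6935.41 + 124.56 + 209.07 + 217.72 + 939.21 = 9196.77
Landed cost (A) = invoice 24673.41 + 9196.77 + duty 1170.15 = 35040.33
Supplier B (CFR):
CIF value = CFR price + insurance = 31729.98 + 124.56 = 31854.54
Import duty = 31854.54 × 3.6% = 1146.76
Buyer bears (B): 124.56 + 209.07 + 217.72 + 939.21 = 1490.56
Landed cost (B) = invoice 31729.98 + 1490.56 + duty 1146.76 = 34367.30
Difference = |35040.33 − 34367.30| = 673.03

Supplier B is cheaper by AUD 673.03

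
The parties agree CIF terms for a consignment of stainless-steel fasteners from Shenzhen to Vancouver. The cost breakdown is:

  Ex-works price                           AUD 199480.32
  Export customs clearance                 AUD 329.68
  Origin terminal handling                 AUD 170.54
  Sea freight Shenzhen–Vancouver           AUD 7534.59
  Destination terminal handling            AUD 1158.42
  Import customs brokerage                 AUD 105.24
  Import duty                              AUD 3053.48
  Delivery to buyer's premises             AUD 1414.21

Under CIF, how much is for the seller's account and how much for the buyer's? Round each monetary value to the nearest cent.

Seller: AUD 207515.13; buyer: AUD 5731.35

CIF: the seller pays costs through ocean freight and marine insurance to the destination port.
Seller's account: goods 199480.32 + export clearance 329.68 + origin terminal 170.54 + freight 7534.59 = 207515.13
Buyer's account: destination terminal 1158.42 + brokerage 105.24 + duty 3053.48 + delivery 1414.21 = 5731.35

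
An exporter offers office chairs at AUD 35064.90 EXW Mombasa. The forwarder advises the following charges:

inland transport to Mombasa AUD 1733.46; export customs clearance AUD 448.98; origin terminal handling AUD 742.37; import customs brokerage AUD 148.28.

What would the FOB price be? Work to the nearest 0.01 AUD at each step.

FOB price: AUD 37989.71

Not relevant to the conversion: brokerage — on the buyer under both terms; not part of either seller's price.
From EXW to FOB, the seller additionally bears: inland to port, export clearance, origin terminal.
FOB price = 35064.90 + 1733.46 + 448.98 + 742.37 = 37989.71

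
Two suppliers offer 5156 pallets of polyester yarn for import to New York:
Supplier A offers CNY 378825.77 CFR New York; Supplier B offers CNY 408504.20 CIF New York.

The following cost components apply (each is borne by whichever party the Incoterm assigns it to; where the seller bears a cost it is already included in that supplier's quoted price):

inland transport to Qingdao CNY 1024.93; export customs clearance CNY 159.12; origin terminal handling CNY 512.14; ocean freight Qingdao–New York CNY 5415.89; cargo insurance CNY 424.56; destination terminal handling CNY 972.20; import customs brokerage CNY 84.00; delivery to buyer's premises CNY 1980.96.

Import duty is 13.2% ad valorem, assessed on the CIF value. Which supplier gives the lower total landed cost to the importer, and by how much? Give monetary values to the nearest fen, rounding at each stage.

Supplier A is cheaper by CNY 33115.38

Supplier A (CFR):
CIF value = CFR price + insurance = 378825.77 + 424.56 = 379250.33
Import duty = 379250.33 × 13.2% = 50061.04
Buyer bears (A): 424.56 + 972.20 + 84.00 + 1980.96 = 3461.72
Landed cost (A) = invoice 378825.77 + 3461.72 + duty 50061.04 = 432348.53
Supplier B (CIF):
The CIF price already equals the CIF value: 408504.20
Import duty = 408504.20 × 13.2% = 53922.55
Buyer bears (B): 972.20 + 84.00 + 1980.96 = 3037.16
Landed cost (B) = invoice 408504.20 + 3037.16 + duty 53922.55 = 465463.91
Difference = |432348.53 − 465463.91| = 33115.38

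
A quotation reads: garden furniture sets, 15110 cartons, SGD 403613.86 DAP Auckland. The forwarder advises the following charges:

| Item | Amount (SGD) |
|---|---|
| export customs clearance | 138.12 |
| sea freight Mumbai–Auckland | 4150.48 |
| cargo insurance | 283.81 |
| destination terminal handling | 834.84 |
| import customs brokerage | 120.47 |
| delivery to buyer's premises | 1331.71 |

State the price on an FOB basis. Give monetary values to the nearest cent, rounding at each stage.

FOB price: SGD 397013.02

Not relevant to the conversion: export clearance — on the seller under both DAP and FOB; already in the DAP price and stays in the FOB price. brokerage — on the buyer under both terms; not part of either seller's price.
From DAP to FOB, the seller no longer bears: freight, insurance, destination terminal, delivery.
FOB price = 403613.86 − 4150.48 − 283.81 − 834.84 − 1331.71 = 397013.02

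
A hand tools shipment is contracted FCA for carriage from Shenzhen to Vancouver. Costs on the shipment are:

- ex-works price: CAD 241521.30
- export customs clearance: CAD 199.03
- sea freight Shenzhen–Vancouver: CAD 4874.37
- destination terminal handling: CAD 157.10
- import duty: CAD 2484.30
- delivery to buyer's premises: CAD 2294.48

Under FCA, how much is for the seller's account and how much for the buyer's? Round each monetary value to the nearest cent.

Seller: CAD 241720.33; buyer: CAD 9810.25

FCA: the seller delivers export-cleared goods to the carrier; the buyer bears costs from that point.
Seller's account: goods 241521.30 + export clearance 199.03 = 241720.33
Buyer's account: freight 4874.37 + destination terminal 157.10 + duty 2484.30 + delivery 2294.48 = 9810.25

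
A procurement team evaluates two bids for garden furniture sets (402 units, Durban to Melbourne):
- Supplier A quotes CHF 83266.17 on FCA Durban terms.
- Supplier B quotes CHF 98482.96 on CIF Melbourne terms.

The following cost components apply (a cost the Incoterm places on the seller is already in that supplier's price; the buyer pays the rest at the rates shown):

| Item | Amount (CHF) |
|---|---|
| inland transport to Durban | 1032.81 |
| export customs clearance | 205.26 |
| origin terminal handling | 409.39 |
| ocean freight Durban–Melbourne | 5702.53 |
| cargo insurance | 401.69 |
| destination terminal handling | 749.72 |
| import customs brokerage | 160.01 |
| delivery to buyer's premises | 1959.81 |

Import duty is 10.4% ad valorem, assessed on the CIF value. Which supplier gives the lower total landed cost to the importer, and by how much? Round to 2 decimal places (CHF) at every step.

Supplier A (FCA):
CIF value = FCA price + origin terminal + freight + insurance = 83266.17 + 409.39 + 5702.53 + 401.69 = 89779.78
Import duty = 89779.78 × 10.4% = 9337.10
Buyer bears (A): 409.39 + 5702.53 + 401.69 + 749.72 + 160.01 + 1959.81 = 9383.15
Landed cost (A) = invoice 83266.17 + 9383.15 + duty 9337.10 = 101986.42
Supplier B (CIF):
The CIF price already equals the CIF value: 98482.96
Import duty = 98482.96 × 10.4% = 10242.23
Buyer bears (B): 749.72 + 160.01 + 1959.81 = 2869.54
Landed cost (B) = invoice 98482.96 + 2869.54 + duty 10242.23 = 111594.73
Difference = |101986.42 − 111594.73| = 9608.31

Supplier A is cheaper by CHF 9608.31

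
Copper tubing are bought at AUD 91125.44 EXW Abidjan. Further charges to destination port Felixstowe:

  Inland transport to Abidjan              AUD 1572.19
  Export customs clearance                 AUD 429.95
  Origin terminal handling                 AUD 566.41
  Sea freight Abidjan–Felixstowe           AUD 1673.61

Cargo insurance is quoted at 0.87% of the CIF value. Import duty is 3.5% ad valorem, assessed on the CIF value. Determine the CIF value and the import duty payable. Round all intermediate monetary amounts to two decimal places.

Let C be the CIF value. C = EXW price + pre-shipment costs + freight + 0.87% × C
C − 0.87% × C = 91125.44 + 1572.19 + 429.95 + 566.41 + 1673.61
0.9913 × C = 95367.60
C = 95367.60 / 0.9913 = 96204.58
Insurance premium = 0.87% × 96204.58 = 836.98
Import duty = 96204.58 × 3.5% = 3367.16

CIF value: AUD 96204.58; import duty: AUD 3367.16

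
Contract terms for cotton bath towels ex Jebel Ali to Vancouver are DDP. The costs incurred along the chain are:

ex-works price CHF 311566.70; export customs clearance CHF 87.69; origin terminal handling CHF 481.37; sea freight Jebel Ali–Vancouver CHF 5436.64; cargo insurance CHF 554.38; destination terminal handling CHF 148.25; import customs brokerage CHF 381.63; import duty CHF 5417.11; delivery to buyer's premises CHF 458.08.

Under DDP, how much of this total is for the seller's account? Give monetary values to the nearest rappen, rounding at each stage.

Seller's account: CHF 324531.85

DDP: the seller bears all costs including import duty.
Seller's account: goods 311566.70 + export clearance 87.69 + origin terminal 481.37 + freight 5436.64 + insurance 554.38 + destination terminal 148.25 + brokerage 381.63 + duty 5417.11 + delivery 458.08 = 324531.85
Buyer's account: 0.00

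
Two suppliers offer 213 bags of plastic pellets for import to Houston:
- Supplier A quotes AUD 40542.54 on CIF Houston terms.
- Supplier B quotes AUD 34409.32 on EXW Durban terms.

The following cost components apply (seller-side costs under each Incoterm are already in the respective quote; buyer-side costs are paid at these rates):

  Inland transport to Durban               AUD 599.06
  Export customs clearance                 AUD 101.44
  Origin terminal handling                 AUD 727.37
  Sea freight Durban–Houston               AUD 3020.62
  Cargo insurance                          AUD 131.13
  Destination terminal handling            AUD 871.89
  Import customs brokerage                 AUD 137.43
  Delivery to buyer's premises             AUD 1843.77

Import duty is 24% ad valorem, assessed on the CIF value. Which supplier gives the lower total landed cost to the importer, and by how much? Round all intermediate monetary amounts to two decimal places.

Supplier A (CIF):
The CIF price already equals the CIF value: 40542.54
Import duty = 40542.54 × 24% = 9730.21
Buyer bears (A): 871.89 + 137.43 + 1843.77 = 2853.09
Landed cost (A) = invoice 40542.54 + 2853.09 + duty 9730.21 = 53125.84
Supplier B (EXW):
CIF value = EXW price + inland to port + export clearance + origin terminal + freight + insurance = 34409.32 + 599.06 + 101.44 + 727.37 + 3020.62 + 131.13 = 38988.94
Import duty = 38988.94 × 24% = 9357.35
Buyer bears (B): 599.06 + 101.44 + 727.37 + 3020.62 + 131.13 + 871.89 + 137.43 + 1843.77 = 7432.71
Landed cost (B) = invoice 34409.32 + 7432.71 + duty 9357.35 = 51199.38
Difference = |53125.84 − 51199.38| = 1926.46

Supplier B is cheaper by AUD 1926.46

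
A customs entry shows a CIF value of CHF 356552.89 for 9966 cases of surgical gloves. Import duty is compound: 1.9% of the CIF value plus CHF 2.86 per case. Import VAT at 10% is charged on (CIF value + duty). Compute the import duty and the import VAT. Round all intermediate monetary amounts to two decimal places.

Import duty: CHF 35277.26; import VAT: CHF 39183.02

Ad valorem component: 356552.89 × 1.9% = 6774.50
Specific component: 9966 × 2.86 = 28502.76
Import duty = 6774.50 + 28502.76 = 35277.26
VAT base = CIF + duty = 356552.89 + 35277.26 = 391830.15
Import VAT = 391830.15 × 10% = 39183.02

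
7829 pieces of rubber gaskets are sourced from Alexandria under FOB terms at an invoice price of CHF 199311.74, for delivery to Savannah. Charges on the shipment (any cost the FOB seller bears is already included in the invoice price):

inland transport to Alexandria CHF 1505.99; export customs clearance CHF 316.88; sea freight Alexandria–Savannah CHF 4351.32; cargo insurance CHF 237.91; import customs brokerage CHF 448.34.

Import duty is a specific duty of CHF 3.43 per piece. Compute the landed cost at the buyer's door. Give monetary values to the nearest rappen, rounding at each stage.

FOB: the seller bears costs until goods are on board at the origin port; the buyer bears freight, insurance and all costs thereafter.
Already in the invoice (seller's account under FOB): inland to port, export clearance — exclude.
CIF value = FOB price + freight + insurance = 199311.74 + 4351.32 + 237.91 = 203900.97
Import duty = 7829 × 3.43 = 26853.47
Buyer bears: freight 4351.32 + insurance 237.91 + brokerage 448.34 + duty 26853.47 = 31891.04
Landed cost = invoice 199311.74 + 31891.04 = 231202.78

Total landed cost: CHF 231202.78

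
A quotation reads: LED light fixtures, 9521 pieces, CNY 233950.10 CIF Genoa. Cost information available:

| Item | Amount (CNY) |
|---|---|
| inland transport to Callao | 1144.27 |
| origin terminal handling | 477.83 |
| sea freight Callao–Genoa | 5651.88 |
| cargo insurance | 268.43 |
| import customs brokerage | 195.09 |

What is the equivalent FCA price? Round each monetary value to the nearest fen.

Not relevant to the conversion: inland to port — on the seller under both CIF and FCA; already in the CIF price and stays in the FCA price. brokerage — on the buyer under both terms; not part of either seller's price.
From CIF to FCA, the seller no longer bears: origin terminal, freight, insurance.
FCA price = 233950.10 − 477.83 − 5651.88 − 268.43 = 227551.96

FCA price: CNY 227551.96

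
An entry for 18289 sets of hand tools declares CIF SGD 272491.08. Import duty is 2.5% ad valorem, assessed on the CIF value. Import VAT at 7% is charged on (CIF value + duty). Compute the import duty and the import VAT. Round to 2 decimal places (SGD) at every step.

Import duty = 272491.08 × 2.5% = 6812.28
VAT base = CIF + duty = 272491.08 + 6812.28 = 279303.36
Import VAT = 279303.36 × 7% = 19551.24

Import duty: SGD 6812.28; import VAT: SGD 19551.24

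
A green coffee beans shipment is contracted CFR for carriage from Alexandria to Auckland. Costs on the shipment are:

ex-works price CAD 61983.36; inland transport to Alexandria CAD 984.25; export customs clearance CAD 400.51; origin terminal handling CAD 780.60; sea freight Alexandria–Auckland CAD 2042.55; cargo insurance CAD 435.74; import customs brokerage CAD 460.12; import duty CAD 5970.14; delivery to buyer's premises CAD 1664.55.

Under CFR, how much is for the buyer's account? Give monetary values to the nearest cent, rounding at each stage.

Buyer's account: CAD 8530.55

CFR: the seller pays costs through ocean freight to the destination port, but not insurance.
Seller's account: goods 61983.36 + inland to port 984.25 + export clearance 400.51 + origin terminal 780.60 + freight 2042.55 = 66191.27
Buyer's account: insurance 435.74 + brokerage 460.12 + duty 5970.14 + delivery 1664.55 = 8530.55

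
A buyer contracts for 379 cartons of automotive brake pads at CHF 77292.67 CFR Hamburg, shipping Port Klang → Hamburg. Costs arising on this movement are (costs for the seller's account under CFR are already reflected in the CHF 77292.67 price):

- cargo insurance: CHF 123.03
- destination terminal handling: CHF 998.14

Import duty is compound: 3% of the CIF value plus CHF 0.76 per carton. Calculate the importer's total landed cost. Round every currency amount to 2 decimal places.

Total landed cost: CHF 81024.35

CFR: the seller pays costs through ocean freight to the destination port, but not insurance.
CIF value = CFR price + insurance = 77292.67 + 123.03 = 77415.70
Ad valorem component: 77415.70 × 3% = 2322.47
Specific component: 379 × 0.76 = 288.04
Import duty = 2322.47 + 288.04 = 2610.51
Buyer bears: insurance 123.03 + destination terminal 998.14 + duty 2610.51 = 3731.68
Landed cost = invoice 77292.67 + 3731.68 = 81024.35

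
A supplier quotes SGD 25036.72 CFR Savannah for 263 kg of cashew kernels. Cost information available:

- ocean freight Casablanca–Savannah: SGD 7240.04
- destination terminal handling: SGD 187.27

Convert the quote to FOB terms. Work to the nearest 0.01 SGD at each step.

Not relevant to the conversion: destination terminal — on the buyer under both terms; not part of either seller's price.
From CFR to FOB, the seller no longer bears: freight.
FOB price = 25036.72 − 7240.04 = 17796.68

FOB price: SGD 17796.68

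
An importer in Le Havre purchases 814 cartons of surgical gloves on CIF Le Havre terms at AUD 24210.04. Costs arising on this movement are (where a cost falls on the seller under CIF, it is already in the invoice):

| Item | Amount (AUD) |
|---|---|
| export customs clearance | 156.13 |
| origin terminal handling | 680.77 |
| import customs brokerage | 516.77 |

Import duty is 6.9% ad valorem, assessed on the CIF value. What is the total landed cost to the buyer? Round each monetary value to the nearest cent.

CIF: the seller pays costs through ocean freight and marine insurance to the destination port.
Already in the invoice (seller's account under CIF): export clearance, origin terminal — exclude.
The CIF price already equals the CIF value: 24210.04
Import duty = 24210.04 × 6.9% = 1670.49
Buyer bears: brokerage 516.77 + duty 1670.49 = 2187.26
Landed cost = invoice 24210.04 + 2187.26 = 26397.30

Total landed cost: AUD 26397.30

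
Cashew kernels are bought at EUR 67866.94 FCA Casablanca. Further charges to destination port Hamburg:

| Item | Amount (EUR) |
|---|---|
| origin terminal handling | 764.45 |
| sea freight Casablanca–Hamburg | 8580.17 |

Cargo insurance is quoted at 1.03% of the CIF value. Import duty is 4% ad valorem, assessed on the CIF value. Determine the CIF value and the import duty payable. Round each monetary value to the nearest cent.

CIF value: EUR 78015.12; import duty: EUR 3120.60

Let C be the CIF value. C = FCA price + pre-shipment costs + freight + 1.03% × C
C − 1.03% × C = 67866.94 + 764.45 + 8580.17
0.9897 × C = 77211.56
C = 77211.56 / 0.9897 = 78015.12
Insurance premium = 1.03% × 78015.12 = 803.56
Import duty = 78015.12 × 4% = 3120.60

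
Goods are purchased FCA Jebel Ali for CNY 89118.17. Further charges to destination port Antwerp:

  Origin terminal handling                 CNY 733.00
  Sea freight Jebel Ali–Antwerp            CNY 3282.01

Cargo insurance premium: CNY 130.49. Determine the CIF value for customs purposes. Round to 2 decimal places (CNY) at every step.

CIF value: CNY 93263.67

CIF = FCA price + pre-shipment costs + freight + insurance
CIF = 89118.17 + 733.00 + 3282.01 + 130.49 = 93263.67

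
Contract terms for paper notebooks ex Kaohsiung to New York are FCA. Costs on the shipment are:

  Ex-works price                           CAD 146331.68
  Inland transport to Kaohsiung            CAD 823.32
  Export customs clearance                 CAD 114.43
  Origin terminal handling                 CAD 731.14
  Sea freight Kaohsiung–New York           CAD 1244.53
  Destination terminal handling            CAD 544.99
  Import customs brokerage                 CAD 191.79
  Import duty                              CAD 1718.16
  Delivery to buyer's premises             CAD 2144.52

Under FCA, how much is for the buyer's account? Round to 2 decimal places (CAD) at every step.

FCA: the seller delivers export-cleared goods to the carrier; the buyer bears costs from that point.
Seller's account: goods 146331.68 + inland to port 823.32 + export clearance 114.43 = 147269.43
Buyer's account: origin terminal 731.14 + freight 1244.53 + destination terminal 544.99 + brokerage 191.79 + duty 1718.16 + delivery 2144.52 = 6575.13

Buyer's account: CAD 6575.13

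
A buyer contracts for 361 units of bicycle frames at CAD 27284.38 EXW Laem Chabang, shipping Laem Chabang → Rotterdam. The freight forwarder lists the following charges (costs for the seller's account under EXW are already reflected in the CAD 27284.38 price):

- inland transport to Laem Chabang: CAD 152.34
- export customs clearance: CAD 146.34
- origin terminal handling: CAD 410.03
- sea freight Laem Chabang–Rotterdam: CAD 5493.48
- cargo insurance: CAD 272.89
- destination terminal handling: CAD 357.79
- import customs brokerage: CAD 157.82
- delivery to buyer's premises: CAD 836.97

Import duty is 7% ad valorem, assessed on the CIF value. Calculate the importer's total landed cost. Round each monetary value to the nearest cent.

EXW: the seller makes goods available at their premises; the buyer bears all onward costs.
CIF value = EXW price + inland to port + export clearance + origin terminal + freight + insurance = 27284.38 + 152.34 + 146.34 + 410.03 + 5493.48 + 272.89 = 33759.46
Import duty = 33759.46 × 7% = 2363.16
Buyer bears: inland to port 152.34 + export clearance 146.34 + origin terminal 410.03 + freight 5493.48 + insurance 272.89 + destination terminal 357.79 + brokerage 157.82 + delivery 836.97 + duty 2363.16 = 10190.82
Landed cost = invoice 27284.38 + 10190.82 = 37475.20

Total landed cost: CAD 37475.20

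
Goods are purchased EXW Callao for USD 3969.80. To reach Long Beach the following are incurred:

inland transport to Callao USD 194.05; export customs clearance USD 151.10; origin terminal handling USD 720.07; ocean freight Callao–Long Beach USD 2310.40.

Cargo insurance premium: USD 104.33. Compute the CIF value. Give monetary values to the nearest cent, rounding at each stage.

CIF value: USD 7449.75

CIF = EXW price + pre-shipment costs + freight + insurance
CIF = 3969.80 + 194.05 + 151.10 + 720.07 + 2310.40 + 104.33 = 7449.75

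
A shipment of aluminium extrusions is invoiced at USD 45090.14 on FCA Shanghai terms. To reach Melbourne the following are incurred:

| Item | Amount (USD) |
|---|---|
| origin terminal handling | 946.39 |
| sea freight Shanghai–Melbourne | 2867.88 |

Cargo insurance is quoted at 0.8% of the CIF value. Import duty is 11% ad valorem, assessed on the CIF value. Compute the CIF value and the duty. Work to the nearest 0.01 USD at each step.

CIF value: USD 49298.80; import duty: USD 5422.87

Let C be the CIF value. C = FCA price + pre-shipment costs + freight + 0.8% × C
C − 0.8% × C = 45090.14 + 946.39 + 2867.88
0.992 × C = 48904.41
C = 48904.41 / 0.992 = 49298.80
Insurance premium = 0.8% × 49298.80 = 394.39
Import duty = 49298.80 × 11% = 5422.87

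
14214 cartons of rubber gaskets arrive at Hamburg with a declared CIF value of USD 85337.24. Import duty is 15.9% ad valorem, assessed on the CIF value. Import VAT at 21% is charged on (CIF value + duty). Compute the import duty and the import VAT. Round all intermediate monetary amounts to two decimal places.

Import duty = 85337.24 × 15.9% = 13568.62
VAT base = CIF + duty = 85337.24 + 13568.62 = 98905.86
Import VAT = 98905.86 × 21% = 20770.23

Import duty: USD 13568.62; import VAT: USD 20770.23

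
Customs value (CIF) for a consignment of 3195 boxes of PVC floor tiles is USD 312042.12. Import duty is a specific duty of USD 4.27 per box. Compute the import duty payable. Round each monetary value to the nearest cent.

Import duty = 3195 × 4.27 = 13642.65

Import duty: USD 13642.65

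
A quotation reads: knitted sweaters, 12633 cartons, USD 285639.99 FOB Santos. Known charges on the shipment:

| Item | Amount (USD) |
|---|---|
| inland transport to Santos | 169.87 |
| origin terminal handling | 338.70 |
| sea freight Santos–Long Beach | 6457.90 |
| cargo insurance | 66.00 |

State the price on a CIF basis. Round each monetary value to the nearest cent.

Not relevant to the conversion: inland to port, origin terminal — on the seller under both FOB and CIF; already in the FOB price and stays in the CIF price.
From FOB to CIF, the seller additionally bears: freight, insurance.
CIF price = 285639.99 + 6457.90 + 66.00 = 292163.89

CIF price: USD 292163.89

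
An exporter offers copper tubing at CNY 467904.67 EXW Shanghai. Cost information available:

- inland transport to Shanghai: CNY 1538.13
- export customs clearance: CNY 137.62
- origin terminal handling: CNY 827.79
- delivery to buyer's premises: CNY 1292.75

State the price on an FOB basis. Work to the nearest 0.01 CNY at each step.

FOB price: CNY 470408.21

Not relevant to the conversion: delivery — on the buyer under both terms; not part of either seller's price.
From EXW to FOB, the seller additionally bears: inland to port, export clearance, origin terminal.
FOB price = 467904.67 + 1538.13 + 137.62 + 827.79 = 470408.21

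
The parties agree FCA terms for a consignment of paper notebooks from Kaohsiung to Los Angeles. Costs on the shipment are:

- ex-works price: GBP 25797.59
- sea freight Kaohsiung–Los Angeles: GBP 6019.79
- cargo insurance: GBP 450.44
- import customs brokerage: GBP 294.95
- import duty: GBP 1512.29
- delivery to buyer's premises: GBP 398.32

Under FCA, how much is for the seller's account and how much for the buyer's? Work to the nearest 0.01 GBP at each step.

FCA: the seller delivers export-cleared goods to the carrier; the buyer bears costs from that point.
Seller's account: goods 25797.59 = 25797.59
Buyer's account: freight 6019.79 + insurance 450.44 + brokerage 294.95 + duty 1512.29 + delivery 398.32 = 8675.79

Seller: GBP 25797.59; buyer: GBP 8675.79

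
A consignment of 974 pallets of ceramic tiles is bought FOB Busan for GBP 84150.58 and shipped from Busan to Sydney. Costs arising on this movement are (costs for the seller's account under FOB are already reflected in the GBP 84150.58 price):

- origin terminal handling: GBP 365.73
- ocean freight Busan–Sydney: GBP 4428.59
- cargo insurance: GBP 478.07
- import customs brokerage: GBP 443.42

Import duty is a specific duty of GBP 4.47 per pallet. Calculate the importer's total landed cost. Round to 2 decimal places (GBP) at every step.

FOB: the seller bears costs until goods are on board at the origin port; the buyer bears freight, insurance and all costs thereafter.
Already in the invoice (seller's account under FOB): origin terminal — exclude.
CIF value = FOB price + freight + insurance = 84150.58 + 4428.59 + 478.07 = 89057.24
Import duty = 974 × 4.47 = 4353.78
Buyer bears: freight 4428.59 + insurance 478.07 + brokerage 443.42 + duty 4353.78 = 9703.86
Landed cost = invoice 84150.58 + 9703.86 = 93854.44

Total landed cost: GBP 93854.44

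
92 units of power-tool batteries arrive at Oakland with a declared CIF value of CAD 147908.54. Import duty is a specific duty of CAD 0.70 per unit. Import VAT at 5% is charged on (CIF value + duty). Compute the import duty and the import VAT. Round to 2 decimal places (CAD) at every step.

Import duty = 92 × 0.70 = 64.40
VAT base = CIF + duty = 147908.54 + 64.40 = 147972.94
Import VAT = 147972.94 × 5% = 7398.65

Import duty: CAD 64.40; import VAT: CAD 7398.65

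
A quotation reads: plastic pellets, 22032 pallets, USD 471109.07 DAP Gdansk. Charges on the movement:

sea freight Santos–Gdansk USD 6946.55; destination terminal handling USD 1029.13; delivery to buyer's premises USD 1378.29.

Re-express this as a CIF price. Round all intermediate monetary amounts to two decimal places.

CIF price: USD 468701.65

Not relevant to the conversion: freight — on the seller under both DAP and CIF; already in the DAP price and stays in the CIF price.
From DAP to CIF, the seller no longer bears: destination terminal, delivery.
CIF price = 471109.07 − 1029.13 − 1378.29 = 468701.65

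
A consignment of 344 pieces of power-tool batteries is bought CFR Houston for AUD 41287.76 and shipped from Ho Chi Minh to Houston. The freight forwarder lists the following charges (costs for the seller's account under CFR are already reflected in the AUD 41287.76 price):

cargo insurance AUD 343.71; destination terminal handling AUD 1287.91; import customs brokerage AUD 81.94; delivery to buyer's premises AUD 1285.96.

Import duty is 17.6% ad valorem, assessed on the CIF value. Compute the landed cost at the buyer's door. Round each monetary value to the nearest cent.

Total landed cost: AUD 51614.42

CFR: the seller pays costs through ocean freight to the destination port, but not insurance.
CIF value = CFR price + insurance = 41287.76 + 343.71 = 41631.47
Import duty = 41631.47 × 17.6% = 7327.14
Buyer bears: insurance 343.71 + destination terminal 1287.91 + brokerage 81.94 + delivery 1285.96 + duty 7327.14 = 10326.66
Landed cost = invoice 41287.76 + 10326.66 = 51614.42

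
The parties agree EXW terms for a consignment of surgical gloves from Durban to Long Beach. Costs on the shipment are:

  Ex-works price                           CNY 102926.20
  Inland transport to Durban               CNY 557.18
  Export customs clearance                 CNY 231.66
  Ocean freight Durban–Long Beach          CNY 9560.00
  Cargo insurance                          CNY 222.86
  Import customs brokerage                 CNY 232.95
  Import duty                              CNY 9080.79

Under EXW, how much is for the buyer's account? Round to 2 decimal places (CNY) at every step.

EXW: the seller makes goods available at their premises; the buyer bears all onward costs.
Seller's account: goods 102926.20 = 102926.20
Buyer's account: inland to port 557.18 + export clearance 231.66 + freight 9560.00 + insurance 222.86 + brokerage 232.95 + duty 9080.79 = 19885.44

Buyer's account: CNY 19885.44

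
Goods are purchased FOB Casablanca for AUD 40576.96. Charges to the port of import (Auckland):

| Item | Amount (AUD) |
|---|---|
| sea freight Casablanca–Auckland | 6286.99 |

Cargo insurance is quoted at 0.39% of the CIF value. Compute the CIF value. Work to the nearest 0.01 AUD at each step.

CIF value: AUD 47047.43

Let C be the CIF value. C = FOB price + freight + 0.39% × C
C − 0.39% × C = 40576.96 + 6286.99
0.9961 × C = 46863.95
C = 46863.95 / 0.9961 = 47047.43
Insurance premium = 0.39% × 47047.43 = 183.48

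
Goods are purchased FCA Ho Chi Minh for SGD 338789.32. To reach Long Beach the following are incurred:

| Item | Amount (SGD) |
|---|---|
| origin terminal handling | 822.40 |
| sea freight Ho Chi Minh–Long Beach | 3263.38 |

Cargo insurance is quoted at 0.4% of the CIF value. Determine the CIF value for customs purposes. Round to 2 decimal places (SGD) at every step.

CIF value: SGD 344252.11

Let C be the CIF value. C = FCA price + pre-shipment costs + freight + 0.4% × C
C − 0.4% × C = 338789.32 + 822.40 + 3263.38
0.996 × C = 342875.10
C = 342875.10 / 0.996 = 344252.11
Insurance premium = 0.4% × 344252.11 = 1377.01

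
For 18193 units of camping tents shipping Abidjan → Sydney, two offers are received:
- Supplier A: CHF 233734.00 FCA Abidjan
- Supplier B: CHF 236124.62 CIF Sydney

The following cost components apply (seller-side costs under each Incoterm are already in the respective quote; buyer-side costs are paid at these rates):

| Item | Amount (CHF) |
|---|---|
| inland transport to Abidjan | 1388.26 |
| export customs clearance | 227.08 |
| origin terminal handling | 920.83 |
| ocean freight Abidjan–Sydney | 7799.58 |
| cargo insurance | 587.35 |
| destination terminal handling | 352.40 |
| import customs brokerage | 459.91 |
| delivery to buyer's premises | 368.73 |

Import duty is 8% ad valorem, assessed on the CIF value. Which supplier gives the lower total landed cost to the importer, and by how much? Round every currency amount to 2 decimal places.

Supplier A (FCA):
CIF value = FCA price + origin terminal + freight + insurance = 233734.00 + 920.83 + 7799.58 + 587.35 = 243041.76
Import duty = 243041.76 × 8% = 19443.34
Buyer bears (A): 920.83 + 7799.58 + 587.35 + 352.40 + 459.91 + 368.73 = 10488.80
Landed cost (A) = invoice 233734.00 + 10488.80 + duty 19443.34 = 263666.14
Supplier B (CIF):
The CIF price already equals the CIF value: 236124.62
Import duty = 236124.62 × 8% = 18889.97
Buyer bears (B): 352.40 + 459.91 + 368.73 = 1181.04
Landed cost (B) = invoice 236124.62 + 1181.04 + duty 18889.97 = 256195.63
Difference = |263666.14 − 256195.63| = 7470.51

Supplier B is cheaper by CHF 7470.51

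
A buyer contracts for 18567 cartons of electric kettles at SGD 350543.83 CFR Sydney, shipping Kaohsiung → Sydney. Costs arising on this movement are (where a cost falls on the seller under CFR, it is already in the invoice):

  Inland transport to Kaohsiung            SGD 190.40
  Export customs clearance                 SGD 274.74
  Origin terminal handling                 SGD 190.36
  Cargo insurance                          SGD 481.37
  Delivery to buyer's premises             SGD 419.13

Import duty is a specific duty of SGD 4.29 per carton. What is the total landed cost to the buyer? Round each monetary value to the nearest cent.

Total landed cost: SGD 431096.76

CFR: the seller pays costs through ocean freight to the destination port, but not insurance.
Already in the invoice (seller's account under CFR): inland to port, export clearance, origin terminal — exclude.
CIF value = CFR price + insurance = 350543.83 + 481.37 = 351025.20
Import duty = 18567 × 4.29 = 79652.43
Buyer bears: insurance 481.37 + delivery 419.13 + duty 79652.43 = 80552.93
Landed cost = invoice 350543.83 + 80552.93 = 431096.76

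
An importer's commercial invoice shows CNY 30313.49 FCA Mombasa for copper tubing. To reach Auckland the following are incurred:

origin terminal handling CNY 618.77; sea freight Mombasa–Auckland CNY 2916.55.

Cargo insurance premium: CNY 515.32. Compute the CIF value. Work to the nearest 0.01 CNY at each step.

CIF = FCA price + pre-shipment costs + freight + insurance
CIF = 30313.49 + 618.77 + 2916.55 + 515.32 = 34364.13

CIF value: CNY 34364.13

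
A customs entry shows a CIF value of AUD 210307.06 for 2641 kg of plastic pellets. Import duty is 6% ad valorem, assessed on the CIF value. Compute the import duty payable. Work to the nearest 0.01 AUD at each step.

Import duty: AUD 12618.42

Import duty = 210307.06 × 6% = 12618.42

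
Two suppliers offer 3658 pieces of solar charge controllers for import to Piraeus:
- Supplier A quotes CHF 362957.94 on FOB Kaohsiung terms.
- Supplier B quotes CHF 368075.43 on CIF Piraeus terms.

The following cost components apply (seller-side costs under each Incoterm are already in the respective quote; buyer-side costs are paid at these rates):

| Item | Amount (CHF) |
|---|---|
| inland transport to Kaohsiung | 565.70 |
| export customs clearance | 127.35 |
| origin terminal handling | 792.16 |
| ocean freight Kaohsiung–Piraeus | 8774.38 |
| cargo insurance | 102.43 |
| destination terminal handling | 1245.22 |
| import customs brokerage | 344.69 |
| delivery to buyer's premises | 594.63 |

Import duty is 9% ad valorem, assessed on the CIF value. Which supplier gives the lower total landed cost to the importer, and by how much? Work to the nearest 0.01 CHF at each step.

Supplier A (FOB):
CIF value = FOB price + freight + insurance = 362957.94 + 8774.38 + 102.43 = 371834.75
Import duty = 371834.75 × 9% = 33465.13
Buyer bears (A): 8774.38 + 102.43 + 1245.22 + 344.69 + 594.63 = 11061.35
Landed cost (A) = invoice 362957.94 + 11061.35 + duty 33465.13 = 407484.42
Supplier B (CIF):
The CIF price already equals the CIF value: 368075.43
Import duty = 368075.43 × 9% = 33126.79
Buyer bears (B): 1245.22 + 344.69 + 594.63 = 2184.54
Landed cost (B) = invoice 368075.43 + 2184.54 + duty 33126.79 = 403386.76
Difference = |407484.42 − 403386.76| = 4097.66

Supplier B is cheaper by CHF 4097.66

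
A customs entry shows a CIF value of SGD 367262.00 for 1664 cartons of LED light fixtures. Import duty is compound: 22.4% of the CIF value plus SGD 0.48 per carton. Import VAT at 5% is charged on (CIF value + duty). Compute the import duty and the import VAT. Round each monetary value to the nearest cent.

Import duty: SGD 83065.41; import VAT: SGD 22516.37

Ad valorem component: 367262.00 × 22.4% = 82266.69
Specific component: 1664 × 0.48 = 798.72
Import duty = 82266.69 + 798.72 = 83065.41
VAT base = CIF + duty = 367262.00 + 83065.41 = 450327.41
Import VAT = 450327.41 × 5% = 22516.37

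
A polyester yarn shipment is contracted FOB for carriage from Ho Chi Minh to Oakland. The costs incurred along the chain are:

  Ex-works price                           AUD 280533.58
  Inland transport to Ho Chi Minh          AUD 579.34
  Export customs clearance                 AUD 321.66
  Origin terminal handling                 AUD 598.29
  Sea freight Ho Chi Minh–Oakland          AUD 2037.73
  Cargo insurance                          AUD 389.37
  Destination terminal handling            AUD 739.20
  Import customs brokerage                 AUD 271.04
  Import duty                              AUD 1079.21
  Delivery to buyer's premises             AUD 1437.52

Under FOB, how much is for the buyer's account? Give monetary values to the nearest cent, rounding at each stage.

Buyer's account: AUD 5954.07

FOB: the seller bears costs until goods are on board at the origin port; the buyer bears freight, insurance and all costs thereafter.
Seller's account: goods 280533.58 + inland to port 579.34 + export clearance 321.66 + origin terminal 598.29 = 282032.87
Buyer's account: freight 2037.73 + insurance 389.37 + destination terminal 739.20 + brokerage 271.04 + duty 1079.21 + delivery 1437.52 = 5954.07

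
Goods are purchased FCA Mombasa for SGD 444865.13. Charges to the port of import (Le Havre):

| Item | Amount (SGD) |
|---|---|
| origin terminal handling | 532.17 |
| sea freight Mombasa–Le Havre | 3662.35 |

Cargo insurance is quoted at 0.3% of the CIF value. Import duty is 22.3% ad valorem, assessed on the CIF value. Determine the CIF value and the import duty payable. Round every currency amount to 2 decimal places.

Let C be the CIF value. C = FCA price + pre-shipment costs + freight + 0.3% × C
C − 0.3% × C = 444865.13 + 532.17 + 3662.35
0.997 × C = 449059.65
C = 449059.65 / 0.997 = 450410.88
Insurance premium = 0.3% × 450410.88 = 1351.23
Import duty = 450410.88 × 22.3% = 100441.63

CIF value: SGD 450410.88; import duty: SGD 100441.63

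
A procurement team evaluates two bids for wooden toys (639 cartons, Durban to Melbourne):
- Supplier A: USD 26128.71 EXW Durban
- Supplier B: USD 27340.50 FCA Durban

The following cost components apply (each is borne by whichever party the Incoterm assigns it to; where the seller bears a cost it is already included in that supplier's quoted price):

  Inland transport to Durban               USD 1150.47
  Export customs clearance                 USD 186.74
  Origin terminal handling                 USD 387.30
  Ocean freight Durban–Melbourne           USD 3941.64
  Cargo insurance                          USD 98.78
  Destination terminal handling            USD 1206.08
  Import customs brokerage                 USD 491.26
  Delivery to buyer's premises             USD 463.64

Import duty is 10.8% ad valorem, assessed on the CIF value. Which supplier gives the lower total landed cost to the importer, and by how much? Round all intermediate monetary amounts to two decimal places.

Supplier A (EXW):
CIF value = EXW price + inland to port + export clearance + origin terminal + freight + insurance = 26128.71 + 1150.47 + 186.74 + 387.30 + 3941.64 + 98.78 = 31893.64
Import duty = 31893.64 × 10.8% = 3444.51
Buyer bears (A): 1150.47 + 186.74 + 387.30 + 3941.64 + 98.78 + 1206.08 + 491.26 + 463.64 = 7925.91
Landed cost (A) = invoice 26128.71 + 7925.91 + duty 3444.51 = 37499.13
Supplier B (FCA):
CIF value = FCA price + origin terminal + freight + insurance = 27340.50 + 387.30 + 3941.64 + 98.78 = 31768.22
Import duty = 31768.22 × 10.8% = 3430.97
Buyer bears (B): 387.30 + 3941.64 + 98.78 + 1206.08 + 491.26 + 463.64 = 6588.70
Landed cost (B) = invoice 27340.50 + 6588.70 + duty 3430.97 = 37360.17
Difference = |37499.13 − 37360.17| = 138.96

Supplier B is cheaper by USD 138.96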